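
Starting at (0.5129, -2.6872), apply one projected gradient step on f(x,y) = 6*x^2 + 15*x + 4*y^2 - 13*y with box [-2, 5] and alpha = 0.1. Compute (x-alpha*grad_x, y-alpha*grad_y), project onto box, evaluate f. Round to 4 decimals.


Step 1: Compute gradient at (0.5129, -2.6872).
grad_x = 2*6*0.5129 + 15 = 21.1548
grad_y = 2*4*-2.6872 - 13 = -34.4976
Step 2: Gradient step.
x_raw = 0.5129 - 0.1*21.1548 = -1.6026
y_raw = -2.6872 - 0.1*-34.4976 = 0.7626
Step 3: Project onto [-2, 5].
x_proj = clip(-1.6026) = -1.6026
y_proj = clip(0.7626) = 0.7626
Step 4: Evaluate f.
f(-1.6026, 0.7626) = -16.2164


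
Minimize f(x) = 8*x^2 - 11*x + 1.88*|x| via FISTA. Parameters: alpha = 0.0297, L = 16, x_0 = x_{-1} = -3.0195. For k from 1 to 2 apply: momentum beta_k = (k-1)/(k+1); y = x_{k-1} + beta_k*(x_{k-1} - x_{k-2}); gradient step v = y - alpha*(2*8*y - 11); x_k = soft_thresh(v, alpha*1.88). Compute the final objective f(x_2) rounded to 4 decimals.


FISTA on f(x) = 8*x^2 - 11*x + 1.88*|x|
L = 16, alpha = 0.0297
Iteration 1: beta = 0.0, y = -3.0195 + 0.0*(-3.0195 + 3.0195) = -3.0195
  grad(y) = -59.312, v = y - alpha*grad = -1.2579
  prox(v) = soft_thresh(-1.2579, 0.0558) = -1.2021
Iteration 2: beta = 0.3333, y = -1.2021 + 0.3333*(-1.2021 + 3.0195) = -0.5963
  grad(y) = -20.5407, v = y - alpha*grad = 0.0138
  prox(v) = soft_thresh(0.0138, 0.0558) = 0.0
f(x_2) = 8*0.0^2 - 11*0.0 + 1.88*|0.0| = 0.0


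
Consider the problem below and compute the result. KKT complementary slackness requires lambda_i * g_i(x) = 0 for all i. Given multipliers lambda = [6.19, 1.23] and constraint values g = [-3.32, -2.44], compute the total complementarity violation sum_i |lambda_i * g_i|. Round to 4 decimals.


KKT complementary slackness check:
lambda_1 * g_1 = 6.19 * -3.32 = -20.5508
lambda_2 * g_2 = 1.23 * -2.44 = -3.0012
Total violation = 20.5508 + 3.0012 = 23.552


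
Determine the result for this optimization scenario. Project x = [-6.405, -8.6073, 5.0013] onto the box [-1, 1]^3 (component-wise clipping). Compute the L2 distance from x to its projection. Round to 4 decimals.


Project each component onto [-1, 1].
clip(-6.405) = -1.0, clip(-8.6073) = -1.0, clip(5.0013) = 1.0
Projection = [-1.0, -1.0, 1.0]
Squared diffs: [29.214, 57.871, 16.0104]
Distance = sqrt(103.0954) = 10.1536


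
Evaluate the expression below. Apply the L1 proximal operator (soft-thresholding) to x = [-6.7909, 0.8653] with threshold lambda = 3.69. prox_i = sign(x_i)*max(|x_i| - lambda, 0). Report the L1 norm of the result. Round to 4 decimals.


Soft-thresholding with lambda = 3.69:
prox(-6.7909) = sign(-6.7909)*max(|-6.7909| - 3.69, 0) = -3.1009
prox(0.8653) = sign(0.8653)*max(|0.8653| - 3.69, 0) = 0.0
prox(x) = [-3.1009, 0.0]
||prox(x)||_1 = 3.1009 + 0.0 = 3.1009


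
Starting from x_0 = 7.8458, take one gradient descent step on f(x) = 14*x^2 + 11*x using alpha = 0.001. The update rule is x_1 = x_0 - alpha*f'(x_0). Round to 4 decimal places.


We compute the gradient at x_0 and apply the update.
f'(x) = 28*x + 11
f'(7.8458) = 28*7.8458 + 11 = 230.6824
x_1 = 7.8458 - 0.001*230.6824 = 7.6151


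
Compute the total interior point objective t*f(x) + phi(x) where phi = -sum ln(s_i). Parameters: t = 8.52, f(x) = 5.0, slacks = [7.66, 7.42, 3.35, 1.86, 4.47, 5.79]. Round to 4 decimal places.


Step 1: Compute log-barrier.
ln values: [2.036, 2.0042, 1.209, 0.6206, 1.4974, 1.7561]
phi = -(2.036 + 2.0042 + 1.209 + 0.6206 + 1.4974 + 1.7561) = -9.1232
Step 2: Compute augmented objective.
t*f(x) = 8.52*5.0 = 42.6
Total = 42.6 - 9.1232 = 33.4768


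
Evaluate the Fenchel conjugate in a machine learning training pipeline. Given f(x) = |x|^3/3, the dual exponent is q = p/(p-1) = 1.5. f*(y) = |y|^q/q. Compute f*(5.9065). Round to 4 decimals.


The conjugate exponent q satisfies 1/p + 1/q = 1.
p = 3, so q = 3/(3 - 1) = 1.5
|y|^q = 5.9065^1.5 = 14.3547
f*(5.9065) = 14.3547 / 1.5 = 9.5698


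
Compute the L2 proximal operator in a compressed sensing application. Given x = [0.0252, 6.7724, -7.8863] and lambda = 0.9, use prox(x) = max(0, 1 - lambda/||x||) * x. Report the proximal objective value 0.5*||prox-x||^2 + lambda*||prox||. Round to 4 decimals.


Step 1: Compute ||x||.
||x|| = 10.3952
Step 2: Compute scaling factor.
scale = max(0, 1 - 0.9/10.3952) = 0.9134
Step 3: prox(x) = [0.023, 6.1861, -7.2035]
||prox(x)|| = 9.4952
Step 4: Proximal objective.
0.5*||prox-x||^2 = 0.405
lambda*||prox|| = 8.5457
Total = 8.9507


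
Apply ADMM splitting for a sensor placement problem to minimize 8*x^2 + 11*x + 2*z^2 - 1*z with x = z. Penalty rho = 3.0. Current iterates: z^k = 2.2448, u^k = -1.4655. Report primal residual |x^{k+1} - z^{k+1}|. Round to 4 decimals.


ADMM iteration with rho = 3.0, z^k = 2.2448, u^k = -1.4655
Step 1: x-update.
Minimize 8*x^2 + 11*x + (3.0/2)*(x - 2.2448 - 1.4655)^2
FOC: (2*8 + 3.0)*x = -11 + 3.0*(2.2448 + 1.4655)
x^{k+1} = 0.0069
Step 2: z-update.
Minimize 2*z^2 - 1*z + (3.0/2)*(0.0069 - z - 1.4655)^2
FOC: (2*2 + 3.0)*z = 1 + 3.0*(0.0069 - 1.4655)
z^{k+1} = -0.4823
Step 3: u-update.
u^{k+1} = -1.4655 + 0.0069 + 0.4823 = -0.9763
Step 4: Primal residual = |0.0069 + 0.4823| = 0.4892


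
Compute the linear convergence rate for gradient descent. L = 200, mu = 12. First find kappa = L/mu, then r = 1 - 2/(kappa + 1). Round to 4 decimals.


Step 1: Compute the condition number.
kappa = L/mu = 200/12 = 16.6667
Step 2: Compute the convergence rate.
r = 1 - 2/(kappa + 1) = 1 - 2*mu/(L + mu) = (L - mu)/(L + mu) = 188/212 = 0.8868


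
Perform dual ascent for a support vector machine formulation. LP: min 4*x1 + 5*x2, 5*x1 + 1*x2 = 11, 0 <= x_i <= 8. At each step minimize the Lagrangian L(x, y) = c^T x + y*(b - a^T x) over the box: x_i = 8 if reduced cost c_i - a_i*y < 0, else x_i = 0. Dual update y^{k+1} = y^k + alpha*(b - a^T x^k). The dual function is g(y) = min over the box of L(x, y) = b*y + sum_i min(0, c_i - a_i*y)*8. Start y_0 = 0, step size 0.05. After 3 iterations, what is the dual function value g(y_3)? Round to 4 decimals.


Dual ascent for LP: min 4*x1 + 5*x2, 5*x1 + 1*x2 = 11, 0 <= x_i <= 8
Step 1: y^k = 0.0, reduced costs: (4.0, 5.0)
  x^k = (0.0, 0.0), subgradient = b - a^T x = 11.0
  y^{k+1} = 0.0 + 0.05*11.0 = 0.55
Step 2: y^k = 0.55, reduced costs: (1.25, 4.45)
  x^k = (0.0, 0.0), subgradient = b - a^T x = 11.0
  y^{k+1} = 0.55 + 0.05*11.0 = 1.1
Step 3: y^k = 1.1, reduced costs: (-1.5, 3.9)
  x^k = (8.0, 0.0), subgradient = b - a^T x = -29.0
  y^{k+1} = 1.1 + 0.05*-29.0 = -0.35
Dual objective at y_3 = -0.35: reduced costs (5.75, 5.35), box minimizer x = (0.0, 0.0)
g(y_3) = b*y + (c1 - a1*y)*x1 + (c2 - a2*y)*x2 = 11*(-0.35) + 5.75*0.0 + 5.35*0.0 = -3.85 + 0.0 + 0.0 = -3.85


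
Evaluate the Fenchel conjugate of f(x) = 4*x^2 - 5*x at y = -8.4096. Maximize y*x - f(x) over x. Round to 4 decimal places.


f*(y) = sup_x {y*x - a*x^2 - b*x} = sup_x {(y-b)*x - a*x^2}
FOC: (y - b) - 2a*x = 0 => x* = (y - b)/(2a)
x* = (-8.4096 + 5)/(2*4) = -0.4262
f*(-8.4096) = (y-b)^2/(4a) = (-8.4096 + 5)^2/(4*4)
= 11.6254/16 = 0.7266


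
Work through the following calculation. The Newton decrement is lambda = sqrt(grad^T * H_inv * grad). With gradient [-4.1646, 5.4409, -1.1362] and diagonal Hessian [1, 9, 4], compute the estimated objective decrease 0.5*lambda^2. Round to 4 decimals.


Step 1: H is diagonal, so H^(-1) * g = [-4.1646, 0.6045, -0.2841].
Step 2: g^T H^(-1) g = sum_i g_i^2 / H_ii
  = (-4.1646)^2/1 + (5.4409)^2/9 + (-1.1362)^2/4
  = 17.3439 + 3.2893 + 0.3227 = 20.9559
Step 3: Objective decrease = 0.5 * g^T H^(-1) g = 10.4779


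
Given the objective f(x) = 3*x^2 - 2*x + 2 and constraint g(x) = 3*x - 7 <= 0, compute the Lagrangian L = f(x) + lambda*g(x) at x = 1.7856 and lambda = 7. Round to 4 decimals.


Step 1: Evaluate f(x).
f(1.7856) = 3*1.7856^2 - 2*1.7856 + 2 = 7.9939
Step 2: Evaluate g(x).
g(1.7856) = 3*1.7856 - 7 = -1.6432
Step 3: Compute Lagrangian.
L = 7.9939 + 7*-1.6432 = -3.5085


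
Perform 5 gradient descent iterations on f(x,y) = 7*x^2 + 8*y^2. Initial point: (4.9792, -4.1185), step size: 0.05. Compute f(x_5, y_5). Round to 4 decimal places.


Gradient descent on f(x,y) = 7*x^2 + 8*y^2.
Starting point: (4.9792, -4.1185), alpha = 0.05
Step 1: grad_x = 2*7*4.9792 = 69.7088, grad_y = 2*8*-4.1185 = -65.896
  x_1 = 4.9792 - 0.05*69.7088 = 1.4938
  y_1 = -4.1185 - 0.05*-65.896 = -0.8237
Step 2: grad_x = 2*7*1.4938 = 20.9126, grad_y = 2*8*-0.8237 = -13.1792
  x_2 = 1.4938 - 0.05*20.9126 = 0.4481
  y_2 = -0.8237 - 0.05*-13.1792 = -0.1647
Step 3: grad_x = 2*7*0.4481 = 6.2738, grad_y = 2*8*-0.1647 = -2.6358
  x_3 = 0.4481 - 0.05*6.2738 = 0.1344
  y_3 = -0.1647 - 0.05*-2.6358 = -0.0329
Step 4: grad_x = 2*7*0.1344 = 1.8821, grad_y = 2*8*-0.0329 = -0.5272
  x_4 = 0.1344 - 0.05*1.8821 = 0.0403
  y_4 = -0.0329 - 0.05*-0.5272 = -0.0066
Step 5: grad_x = 2*7*0.0403 = 0.5646, grad_y = 2*8*-0.0066 = -0.1054
  x_5 = 0.0403 - 0.05*0.5646 = 0.0121
  y_5 = -0.0066 - 0.05*-0.1054 = -0.0013
f(0.0121, -0.0013) = 7*0.0121^2 + 8*(-0.0013)^2 = 0.001


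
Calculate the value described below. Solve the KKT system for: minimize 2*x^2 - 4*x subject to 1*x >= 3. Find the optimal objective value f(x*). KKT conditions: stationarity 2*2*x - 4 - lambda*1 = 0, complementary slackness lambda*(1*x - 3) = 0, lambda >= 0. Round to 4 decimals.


Step 1: Try lambda = 0 (constraint inactive).
x_unc = 4/(2*2) = 1.0
Check: 1*1.0 = 1.0 < 3 -- violated!
Step 2: Constraint must be active: 1*x = 3
x* = 3/1 = 3.0
lambda = (2*2*3.0 - 4)/1 = 8.0
Step 3: Compute optimal value.
f(x*) = 2*3.0^2 - 4*3.0 = 6.0


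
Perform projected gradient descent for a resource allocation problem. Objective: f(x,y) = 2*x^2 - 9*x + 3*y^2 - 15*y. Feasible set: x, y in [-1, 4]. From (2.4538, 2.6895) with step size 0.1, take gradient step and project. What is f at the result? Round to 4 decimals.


Step 1: Compute gradient at (2.4538, 2.6895).
grad_x = 2*2*2.4538 - 9 = 0.8152
grad_y = 2*3*2.6895 - 15 = 1.137
Step 2: Gradient step.
x_raw = 2.4538 - 0.1*0.8152 = 2.3723
y_raw = 2.6895 - 0.1*1.137 = 2.5758
Step 3: Project onto [-1, 4].
x_proj = clip(2.3723) = 2.3723
y_proj = clip(2.5758) = 2.5758
Step 4: Evaluate f.
f(2.3723, 2.5758) = -28.8279


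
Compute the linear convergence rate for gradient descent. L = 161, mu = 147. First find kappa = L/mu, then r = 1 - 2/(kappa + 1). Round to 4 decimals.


Step 1: Compute the condition number.
kappa = L/mu = 161/147 = 1.0952
Step 2: Compute the convergence rate.
r = 1 - 2/(kappa + 1) = 1 - 2*mu/(L + mu) = (L - mu)/(L + mu) = 14/308 = 0.0455


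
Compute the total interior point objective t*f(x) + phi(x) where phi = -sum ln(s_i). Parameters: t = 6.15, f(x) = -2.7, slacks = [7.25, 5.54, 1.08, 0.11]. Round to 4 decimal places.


Step 1: Compute log-barrier.
ln values: [1.981, 1.712, 0.077, -2.2073]
phi = -(1.981 + 1.712 + 0.077 - 2.2073) = -1.5627
Step 2: Compute augmented objective.
t*f(x) = 6.15*-2.7 = -16.605
Total = -16.605 - 1.5627 = -18.1677


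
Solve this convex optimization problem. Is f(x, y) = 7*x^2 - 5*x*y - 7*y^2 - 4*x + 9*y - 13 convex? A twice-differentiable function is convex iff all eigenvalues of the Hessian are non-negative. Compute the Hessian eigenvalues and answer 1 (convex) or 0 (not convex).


The Hessian of f(x,y) = 7*x^2 - 5*x*y - 7*y^2 - 4*x + 9*y - 13 is:
H = [[14, -5], [-5, -14]]
Trace = 14 - 14 = 0
Determinant = 14*-14 - (-5)^2 = -221
Discriminant = (0)^2 - 4*-221 = 884.0
Eigenvalues: lambda_1 = -14.8661, lambda_2 = 14.8661
The function is not convex.

0


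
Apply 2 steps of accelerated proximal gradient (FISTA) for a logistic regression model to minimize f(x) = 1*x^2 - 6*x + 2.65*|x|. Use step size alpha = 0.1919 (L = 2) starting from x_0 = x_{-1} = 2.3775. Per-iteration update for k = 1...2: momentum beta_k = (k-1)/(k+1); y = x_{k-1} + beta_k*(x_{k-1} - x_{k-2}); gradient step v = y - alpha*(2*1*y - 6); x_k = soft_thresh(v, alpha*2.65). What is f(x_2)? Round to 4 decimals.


FISTA on f(x) = 1*x^2 - 6*x + 2.65*|x|
L = 2, alpha = 0.1919
Iteration 1: beta = 0.0, y = 2.3775 + 0.0*(2.3775 - 2.3775) = 2.3775
  grad(y) = -1.245, v = y - alpha*grad = 2.6164
  prox(v) = soft_thresh(2.6164, 0.5085) = 2.1079
Iteration 2: beta = 0.3333, y = 2.1079 + 0.3333*(2.1079 - 2.3775) = 2.018
  grad(y) = -1.964, v = y - alpha*grad = 2.3949
  prox(v) = soft_thresh(2.3949, 0.5085) = 1.8864
f(x_2) = 1*1.8864^2 - 6*1.8864 + 2.65*|1.8864| = -2.761


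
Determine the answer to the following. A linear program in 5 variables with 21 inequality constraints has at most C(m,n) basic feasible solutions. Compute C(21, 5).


Each vertex corresponds to some choice of n active constraints out of m, so the number of vertices is at most C(m, n) = m! / (n!(m-n)!).
m = 21, n = 5
Numerator: 21 * 20 * 19 * 18 * 17
Denominator: 5! = 120
C(21, 5) = 20349


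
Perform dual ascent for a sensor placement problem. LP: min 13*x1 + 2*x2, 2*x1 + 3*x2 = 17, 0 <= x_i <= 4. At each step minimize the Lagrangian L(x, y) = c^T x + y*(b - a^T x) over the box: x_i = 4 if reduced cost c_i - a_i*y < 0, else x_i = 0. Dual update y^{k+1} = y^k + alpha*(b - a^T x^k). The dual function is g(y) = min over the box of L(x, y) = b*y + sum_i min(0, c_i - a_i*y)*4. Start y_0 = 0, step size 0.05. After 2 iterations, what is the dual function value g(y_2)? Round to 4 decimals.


Dual ascent for LP: min 13*x1 + 2*x2, 2*x1 + 3*x2 = 17, 0 <= x_i <= 4
Step 1: y^k = 0.0, reduced costs: (13.0, 2.0)
  x^k = (0.0, 0.0), subgradient = b - a^T x = 17.0
  y^{k+1} = 0.0 + 0.05*17.0 = 0.85
Step 2: y^k = 0.85, reduced costs: (11.3, -0.55)
  x^k = (0.0, 4.0), subgradient = b - a^T x = 5.0
  y^{k+1} = 0.85 + 0.05*5.0 = 1.1
Dual objective at y_2 = 1.1: reduced costs (10.8, -1.3), box minimizer x = (0.0, 4.0)
g(y_2) = b*y + (c1 - a1*y)*x1 + (c2 - a2*y)*x2 = 17*1.1 + 10.8*0.0 + (-1.3)*4.0 = 18.7 + 0.0 - 5.2 = 13.5


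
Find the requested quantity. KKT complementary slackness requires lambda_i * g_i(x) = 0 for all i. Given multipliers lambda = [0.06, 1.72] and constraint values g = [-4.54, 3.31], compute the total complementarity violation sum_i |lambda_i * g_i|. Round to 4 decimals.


KKT complementary slackness check:
lambda_1 * g_1 = 0.06 * -4.54 = -0.2724
lambda_2 * g_2 = 1.72 * 3.31 = 5.6932
Total violation = 0.2724 + 5.6932 = 5.9656


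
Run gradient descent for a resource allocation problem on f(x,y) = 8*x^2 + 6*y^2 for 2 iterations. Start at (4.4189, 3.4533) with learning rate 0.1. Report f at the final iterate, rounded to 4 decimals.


Gradient descent on f(x,y) = 8*x^2 + 6*y^2.
Starting point: (4.4189, 3.4533), alpha = 0.1
Step 1: grad_x = 2*8*4.4189 = 70.7024, grad_y = 2*6*3.4533 = 41.4396
  x_1 = 4.4189 - 0.1*70.7024 = -2.6513
  y_1 = 3.4533 - 0.1*41.4396 = -0.6907
Step 2: grad_x = 2*8*-2.6513 = -42.4214, grad_y = 2*6*-0.6907 = -8.2879
  x_2 = -2.6513 - 0.1*-42.4214 = 1.5908
  y_2 = -0.6907 - 0.1*-8.2879 = 0.1381
f(1.5908, 0.1381) = 8*1.5908^2 + 6*0.1381^2 = 20.3597


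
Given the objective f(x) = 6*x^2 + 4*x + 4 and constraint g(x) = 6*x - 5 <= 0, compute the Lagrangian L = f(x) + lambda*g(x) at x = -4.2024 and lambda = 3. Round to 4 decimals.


Step 1: Evaluate f(x).
f(-4.2024) = 6*(-4.2024)^2 + 4*(-4.2024) + 4 = 93.1514
Step 2: Evaluate g(x).
g(-4.2024) = 6*-4.2024 - 5 = -30.2144
Step 3: Compute Lagrangian.
L = 93.1514 + 3*-30.2144 = 2.5082


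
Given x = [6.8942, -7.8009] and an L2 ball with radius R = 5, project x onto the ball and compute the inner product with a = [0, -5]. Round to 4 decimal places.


Step 1: Compute ||x|| (intermediates to 6 decimals).
||x|| = sqrt(6.8942^2 + (-7.8009)^2) = 10.410765
Step 2: Project.
Since ||x|| > R, scale = R/||x|| = 5/10.410765 = 0.480272, proj(x) = scale * x
proj(x) = [3.311091, -3.746554]
Step 3: Dot product.
a^T * proj(x) = 0*3.311091 - 5*(-3.746554) = 18.7328


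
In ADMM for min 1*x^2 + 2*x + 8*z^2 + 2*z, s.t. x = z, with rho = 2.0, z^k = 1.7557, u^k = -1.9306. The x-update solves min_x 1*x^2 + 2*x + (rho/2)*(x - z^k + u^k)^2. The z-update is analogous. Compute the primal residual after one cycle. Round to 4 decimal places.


ADMM iteration with rho = 2.0, z^k = 1.7557, u^k = -1.9306
Step 1: x-update.
Minimize 1*x^2 + 2*x + (2.0/2)*(x - 1.7557 - 1.9306)^2
FOC: (2*1 + 2.0)*x = -2 + 2.0*(1.7557 + 1.9306)
x^{k+1} = 1.3432
Step 2: z-update.
Minimize 8*z^2 + 2*z + (2.0/2)*(1.3432 - z - 1.9306)^2
FOC: (2*8 + 2.0)*z = -2 + 2.0*(1.3432 - 1.9306)
z^{k+1} = -0.1764
Step 3: u-update.
u^{k+1} = -1.9306 + 1.3432 + 0.1764 = -0.4111
Step 4: Primal residual = |1.3432 + 0.1764| = 1.5195


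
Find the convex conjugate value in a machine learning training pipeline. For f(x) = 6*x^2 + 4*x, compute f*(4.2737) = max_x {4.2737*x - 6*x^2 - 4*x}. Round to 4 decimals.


f*(y) = sup_x {y*x - a*x^2 - b*x} = sup_x {(y-b)*x - a*x^2}
FOC: (y - b) - 2a*x = 0 => x* = (y - b)/(2a)
x* = (4.2737 - 4)/(2*6) = 0.0228
f*(4.2737) = (y-b)^2/(4a) = (4.2737 - 4)^2/(4*6)
= 0.0749/24 = 0.0031


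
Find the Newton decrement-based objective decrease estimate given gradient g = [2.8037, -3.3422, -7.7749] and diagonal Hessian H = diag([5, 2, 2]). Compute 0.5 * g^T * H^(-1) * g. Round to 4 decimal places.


Step 1: H is diagonal, so H^(-1) * g = [0.5607, -1.6711, -3.8875].
Step 2: g^T H^(-1) g = sum_i g_i^2 / H_ii
  = (2.8037)^2/5 + (-3.3422)^2/2 + (-7.7749)^2/2
  = 1.5721 + 5.5852 + 30.2245 = 37.3818
Step 3: Objective decrease = 0.5 * g^T H^(-1) g = 18.6909


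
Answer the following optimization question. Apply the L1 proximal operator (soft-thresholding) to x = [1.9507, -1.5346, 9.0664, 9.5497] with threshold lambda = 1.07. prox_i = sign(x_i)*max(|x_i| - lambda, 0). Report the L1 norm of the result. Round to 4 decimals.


Soft-thresholding with lambda = 1.07:
prox(1.9507) = sign(1.9507)*max(|1.9507| - 1.07, 0) = 0.8807
prox(-1.5346) = sign(-1.5346)*max(|-1.5346| - 1.07, 0) = -0.4646
prox(9.0664) = sign(9.0664)*max(|9.0664| - 1.07, 0) = 7.9964
prox(9.5497) = sign(9.5497)*max(|9.5497| - 1.07, 0) = 8.4797
prox(x) = [0.8807, -0.4646, 7.9964, 8.4797]
||prox(x)||_1 = 0.8807 + 0.4646 + 7.9964 + 8.4797 = 17.8214


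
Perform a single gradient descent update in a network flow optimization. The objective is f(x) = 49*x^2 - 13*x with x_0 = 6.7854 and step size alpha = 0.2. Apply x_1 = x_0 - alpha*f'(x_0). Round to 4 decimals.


We compute the gradient at x_0 and apply the update.
f'(x) = 98*x - 13
f'(6.7854) = 98*6.7854 - 13 = 651.9692
x_1 = 6.7854 - 0.2*651.9692 = -123.6084


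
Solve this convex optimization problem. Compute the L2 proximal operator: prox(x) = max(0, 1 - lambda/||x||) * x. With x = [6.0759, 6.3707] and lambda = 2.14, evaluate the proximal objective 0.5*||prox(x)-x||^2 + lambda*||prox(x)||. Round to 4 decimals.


Step 1: Compute ||x||.
||x|| = 8.8035
Step 2: Compute scaling factor.
scale = max(0, 1 - 2.14/8.8035) = 0.7569
Step 3: prox(x) = [4.5989, 4.8221]
||prox(x)|| = 6.6635
Step 4: Proximal objective.
0.5*||prox-x||^2 = 2.2898
lambda*||prox|| = 14.2599
Total = 16.5498


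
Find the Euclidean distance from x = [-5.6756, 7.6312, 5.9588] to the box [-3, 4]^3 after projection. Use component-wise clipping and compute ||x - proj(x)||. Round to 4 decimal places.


Project each component onto [-3, 4].
clip(-5.6756) = -3.0, clip(7.6312) = 4.0, clip(5.9588) = 4.0
Projection = [-3.0, 4.0, 4.0]
Squared diffs: [7.1588, 13.1856, 3.8369]
Distance = sqrt(24.1813) = 4.9175


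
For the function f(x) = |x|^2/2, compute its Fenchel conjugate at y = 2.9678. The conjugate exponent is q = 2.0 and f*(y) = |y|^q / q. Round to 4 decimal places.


The conjugate exponent q satisfies 1/p + 1/q = 1.
p = 2, so q = 2/(2 - 1) = 2.0
|y|^q = 2.9678^2.0 = 8.8078
f*(2.9678) = 8.8078 / 2.0 = 4.4039


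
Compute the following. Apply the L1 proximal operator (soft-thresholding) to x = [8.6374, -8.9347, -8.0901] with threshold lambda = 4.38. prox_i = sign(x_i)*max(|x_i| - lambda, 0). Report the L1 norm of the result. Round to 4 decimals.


Soft-thresholding with lambda = 4.38:
prox(8.6374) = sign(8.6374)*max(|8.6374| - 4.38, 0) = 4.2574
prox(-8.9347) = sign(-8.9347)*max(|-8.9347| - 4.38, 0) = -4.5547
prox(-8.0901) = sign(-8.0901)*max(|-8.0901| - 4.38, 0) = -3.7101
prox(x) = [4.2574, -4.5547, -3.7101]
||prox(x)||_1 = 4.2574 + 4.5547 + 3.7101 = 12.5222


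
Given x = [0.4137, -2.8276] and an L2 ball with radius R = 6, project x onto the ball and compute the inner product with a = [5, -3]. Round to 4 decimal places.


Step 1: Compute ||x|| (intermediates to 6 decimals).
||x|| = sqrt(0.4137^2 + (-2.8276)^2) = 2.857704
Step 2: Project.
Since ||x|| <= R, proj = x (no scaling needed).
proj(x) = [0.4137, -2.8276]
Step 3: Dot product.
a^T * proj(x) = 5*0.4137 - 3*(-2.8276) = 10.5513


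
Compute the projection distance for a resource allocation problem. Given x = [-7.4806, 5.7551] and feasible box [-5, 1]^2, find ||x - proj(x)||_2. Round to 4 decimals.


Project each component onto [-5, 1].
clip(-7.4806) = -5.0, clip(5.7551) = 1.0
Projection = [-5.0, 1.0]
Squared diffs: [6.1534, 22.611]
Distance = sqrt(28.7644) = 5.3632


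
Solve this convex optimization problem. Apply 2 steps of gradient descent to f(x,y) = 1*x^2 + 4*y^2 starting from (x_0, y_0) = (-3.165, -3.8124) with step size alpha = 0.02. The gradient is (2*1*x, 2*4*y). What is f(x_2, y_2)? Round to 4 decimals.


Gradient descent on f(x,y) = 1*x^2 + 4*y^2.
Starting point: (-3.165, -3.8124), alpha = 0.02
Step 1: grad_x = 2*1*-3.165 = -6.33, grad_y = 2*4*-3.8124 = -30.4992
  x_1 = -3.165 - 0.02*-6.33 = -3.0384
  y_1 = -3.8124 - 0.02*-30.4992 = -3.2024
Step 2: grad_x = 2*1*-3.0384 = -6.0768, grad_y = 2*4*-3.2024 = -25.6193
  x_2 = -3.0384 - 0.02*-6.0768 = -2.9169
  y_2 = -3.2024 - 0.02*-25.6193 = -2.69
f(-2.9169, -2.69) = 1*(-2.9169)^2 + 4*(-2.69)^2 = 37.4531


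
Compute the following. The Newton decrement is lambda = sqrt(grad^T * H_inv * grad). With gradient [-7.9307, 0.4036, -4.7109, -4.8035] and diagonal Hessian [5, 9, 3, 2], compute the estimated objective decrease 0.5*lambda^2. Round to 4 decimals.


Step 1: H is diagonal, so H^(-1) * g = [-1.5861, 0.0448, -1.5703, -2.4018].
Step 2: g^T H^(-1) g = sum_i g_i^2 / H_ii
  = (-7.9307)^2/5 + (0.4036)^2/9 + (-4.7109)^2/3 + (-4.8035)^2/2
  = 12.5792 + 0.0181 + 7.3975 + 11.5368 = 31.5316
Step 3: Objective decrease = 0.5 * g^T H^(-1) g = 15.7658


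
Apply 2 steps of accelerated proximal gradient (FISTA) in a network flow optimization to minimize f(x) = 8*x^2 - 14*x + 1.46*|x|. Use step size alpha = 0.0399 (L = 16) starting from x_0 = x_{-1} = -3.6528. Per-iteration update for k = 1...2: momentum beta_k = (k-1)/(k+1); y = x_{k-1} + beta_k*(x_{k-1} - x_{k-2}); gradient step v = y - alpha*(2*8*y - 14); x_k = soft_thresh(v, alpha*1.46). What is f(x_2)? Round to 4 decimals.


FISTA on f(x) = 8*x^2 - 14*x + 1.46*|x|
L = 16, alpha = 0.0399
Iteration 1: beta = 0.0, y = -3.6528 + 0.0*(-3.6528 + 3.6528) = -3.6528
  grad(y) = -72.4448, v = y - alpha*grad = -0.7623
  prox(v) = soft_thresh(-0.7623, 0.0583) = -0.704
Iteration 2: beta = 0.3333, y = -0.704 + 0.3333*(-0.704 + 3.6528) = 0.2789
  grad(y) = -9.537, v = y - alpha*grad = 0.6595
  prox(v) = soft_thresh(0.6595, 0.0583) = 0.6012
f(x_2) = 8*0.6012^2 - 14*0.6012 + 1.46*|0.6012| = -4.6475


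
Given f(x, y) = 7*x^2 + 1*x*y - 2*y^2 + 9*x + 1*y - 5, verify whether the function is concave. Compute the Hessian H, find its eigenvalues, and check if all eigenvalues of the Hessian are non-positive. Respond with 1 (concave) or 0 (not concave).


The Hessian of f(x,y) = 7*x^2 + 1*x*y - 2*y^2 + 9*x + 1*y - 5 is:
H = [[14, 1], [1, -4]]
Trace = 14 - 4 = 10
Determinant = 14*-4 - (1)^2 = -57
Discriminant = (10)^2 - 4*-57 = 328.0
Eigenvalues: lambda_1 = -4.0554, lambda_2 = 14.0554
The function is not concave.

0


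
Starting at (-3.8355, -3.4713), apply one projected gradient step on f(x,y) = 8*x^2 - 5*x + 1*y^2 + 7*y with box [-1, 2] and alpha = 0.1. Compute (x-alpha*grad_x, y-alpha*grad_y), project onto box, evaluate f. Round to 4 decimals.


Step 1: Compute gradient at (-3.8355, -3.4713).
grad_x = 2*8*-3.8355 - 5 = -66.368
grad_y = 2*1*-3.4713 + 7 = 0.0574
Step 2: Gradient step.
x_raw = -3.8355 - 0.1*-66.368 = 2.8013
y_raw = -3.4713 - 0.1*0.0574 = -3.477
Step 3: Project onto [-1, 2].
x_proj = clip(2.8013) = 2.0
y_proj = clip(-3.477) = -1.0
Step 4: Evaluate f.
f(2.0, -1.0) = 16.0


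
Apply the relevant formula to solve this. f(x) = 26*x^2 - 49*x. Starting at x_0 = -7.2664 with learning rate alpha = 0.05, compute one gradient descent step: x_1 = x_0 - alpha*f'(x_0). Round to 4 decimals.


We compute the gradient at x_0 and apply the update.
f'(x) = 52*x - 49
f'(-7.2664) = 52*-7.2664 - 49 = -426.8528
x_1 = -7.2664 - 0.05*-426.8528 = 14.0762


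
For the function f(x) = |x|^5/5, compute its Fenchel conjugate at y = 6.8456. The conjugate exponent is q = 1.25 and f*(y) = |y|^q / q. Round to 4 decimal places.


The conjugate exponent q satisfies 1/p + 1/q = 1.
p = 5, so q = 5/(5 - 1) = 1.25
|y|^q = 6.8456^1.25 = 11.073
f*(6.8456) = 11.073 / 1.25 = 8.8584


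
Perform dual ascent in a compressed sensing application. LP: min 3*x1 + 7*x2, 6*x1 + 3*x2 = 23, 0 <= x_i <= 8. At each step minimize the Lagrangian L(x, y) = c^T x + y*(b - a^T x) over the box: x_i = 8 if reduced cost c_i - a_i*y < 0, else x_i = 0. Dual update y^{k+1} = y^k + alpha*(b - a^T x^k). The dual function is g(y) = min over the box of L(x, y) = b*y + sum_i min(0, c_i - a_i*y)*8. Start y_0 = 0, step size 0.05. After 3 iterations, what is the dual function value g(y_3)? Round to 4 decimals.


Dual ascent for LP: min 3*x1 + 7*x2, 6*x1 + 3*x2 = 23, 0 <= x_i <= 8
Step 1: y^k = 0.0, reduced costs: (3.0, 7.0)
  x^k = (0.0, 0.0), subgradient = b - a^T x = 23.0
  y^{k+1} = 0.0 + 0.05*23.0 = 1.15
Step 2: y^k = 1.15, reduced costs: (-3.9, 3.55)
  x^k = (8.0, 0.0), subgradient = b - a^T x = -25.0
  y^{k+1} = 1.15 + 0.05*-25.0 = -0.1
Step 3: y^k = -0.1, reduced costs: (3.6, 7.3)
  x^k = (0.0, 0.0), subgradient = b - a^T x = 23.0
  y^{k+1} = -0.1 + 0.05*23.0 = 1.05
Dual objective at y_3 = 1.05: reduced costs (-3.3, 3.85), box minimizer x = (8.0, 0.0)
g(y_3) = b*y + (c1 - a1*y)*x1 + (c2 - a2*y)*x2 = 23*1.05 + (-3.3)*8.0 + 3.85*0.0 = 24.15 - 26.4 + 0.0 = -2.25


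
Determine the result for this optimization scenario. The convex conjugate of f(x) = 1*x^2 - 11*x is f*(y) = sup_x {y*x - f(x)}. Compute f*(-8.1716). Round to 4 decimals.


f*(y) = sup_x {y*x - a*x^2 - b*x} = sup_x {(y-b)*x - a*x^2}
FOC: (y - b) - 2a*x = 0 => x* = (y - b)/(2a)
x* = (-8.1716 + 11)/(2*1) = 1.4142
f*(-8.1716) = (y-b)^2/(4a) = (-8.1716 + 11)^2/(4*1)
= 7.9998/4 = 2.0


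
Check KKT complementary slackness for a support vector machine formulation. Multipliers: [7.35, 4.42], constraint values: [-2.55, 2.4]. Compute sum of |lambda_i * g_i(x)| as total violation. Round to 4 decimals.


KKT complementary slackness check:
lambda_1 * g_1 = 7.35 * -2.55 = -18.7425
lambda_2 * g_2 = 4.42 * 2.4 = 10.608
Total violation = 18.7425 + 10.608 = 29.3505


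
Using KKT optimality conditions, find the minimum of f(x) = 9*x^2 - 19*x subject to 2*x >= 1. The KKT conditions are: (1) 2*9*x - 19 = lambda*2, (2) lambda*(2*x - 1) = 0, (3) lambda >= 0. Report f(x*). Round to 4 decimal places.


Step 1: Try lambda = 0 (constraint inactive).
Stationarity: 2*9*x - 19 = 0
x* = 19/(2*9) = 19/18 = 1.0556 (rounded; the exact value 19/18 is used below)
Check constraint: 2*1.0556 = 2.1112 >= 1 -- satisfied.
Step 2: Compute optimal value.
f(x*) = 9*(19/18)^2 - 19*(19/18) = -10.0278


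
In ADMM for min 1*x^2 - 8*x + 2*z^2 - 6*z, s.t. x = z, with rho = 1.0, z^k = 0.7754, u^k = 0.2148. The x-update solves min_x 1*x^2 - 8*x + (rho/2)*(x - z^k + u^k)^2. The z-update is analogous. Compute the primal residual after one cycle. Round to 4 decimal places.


ADMM iteration with rho = 1.0, z^k = 0.7754, u^k = 0.2148
Step 1: x-update.
Minimize 1*x^2 - 8*x + (1.0/2)*(x - 0.7754 + 0.2148)^2
FOC: (2*1 + 1.0)*x = 8 + 1.0*(0.7754 - 0.2148)
x^{k+1} = 2.8535
Step 2: z-update.
Minimize 2*z^2 - 6*z + (1.0/2)*(2.8535 - z + 0.2148)^2
FOC: (2*2 + 1.0)*z = 6 + 1.0*(2.8535 + 0.2148)
z^{k+1} = 1.8137
Step 3: u-update.
u^{k+1} = 0.2148 + 2.8535 - 1.8137 = 1.2547
Step 4: Primal residual = |2.8535 - 1.8137| = 1.0399


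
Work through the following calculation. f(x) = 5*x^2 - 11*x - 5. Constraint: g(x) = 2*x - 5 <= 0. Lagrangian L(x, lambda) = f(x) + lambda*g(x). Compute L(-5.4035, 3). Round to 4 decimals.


Step 1: Evaluate f(x).
f(-5.4035) = 5*(-5.4035)^2 - 11*(-5.4035) - 5 = 200.4276
Step 2: Evaluate g(x).
g(-5.4035) = 2*-5.4035 - 5 = -15.807
Step 3: Compute Lagrangian.
L = 200.4276 + 3*-15.807 = 153.0066


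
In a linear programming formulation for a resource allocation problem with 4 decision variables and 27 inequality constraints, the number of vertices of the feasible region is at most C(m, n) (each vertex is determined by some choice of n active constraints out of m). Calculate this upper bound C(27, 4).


Each vertex corresponds to some choice of n active constraints out of m, so the number of vertices is at most C(m, n) = m! / (n!(m-n)!).
m = 27, n = 4
Numerator: 27 * 26 * 25 * 24
Denominator: 4! = 24
C(27, 4) = 17550


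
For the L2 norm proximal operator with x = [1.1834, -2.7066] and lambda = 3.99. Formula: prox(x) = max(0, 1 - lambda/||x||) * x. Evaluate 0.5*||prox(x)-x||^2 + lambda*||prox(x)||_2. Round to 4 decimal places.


Step 1: Compute ||x||.
||x|| = 2.954
Step 2: Compute scaling factor.
scale = max(0, 1 - 3.99/2.954) = 0.0
Step 3: prox(x) = [0.0, -0.0]
||prox(x)|| = 0.0
Step 4: Proximal objective.
0.5*||prox-x||^2 = 4.3631
lambda*||prox|| = 0.0
Total = 4.3631


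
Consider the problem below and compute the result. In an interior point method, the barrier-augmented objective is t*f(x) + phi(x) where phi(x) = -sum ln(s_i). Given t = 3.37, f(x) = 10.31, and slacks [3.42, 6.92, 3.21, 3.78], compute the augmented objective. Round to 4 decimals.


Step 1: Compute log-barrier.
ln values: [1.2296, 1.9344, 1.1663, 1.3297]
phi = -(1.2296 + 1.9344 + 1.1663 + 1.3297) = -5.6601
Step 2: Compute augmented objective.
t*f(x) = 3.37*10.31 = 34.7447
Total = 34.7447 - 5.6601 = 29.0846


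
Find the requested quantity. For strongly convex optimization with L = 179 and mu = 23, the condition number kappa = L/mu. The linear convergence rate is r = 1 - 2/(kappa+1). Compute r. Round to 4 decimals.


Step 1: Compute the condition number.
kappa = L/mu = 179/23 = 7.7826
Step 2: Compute the convergence rate.
r = 1 - 2/(kappa + 1) = 1 - 2*mu/(L + mu) = (L - mu)/(L + mu) = 156/202 = 0.7723


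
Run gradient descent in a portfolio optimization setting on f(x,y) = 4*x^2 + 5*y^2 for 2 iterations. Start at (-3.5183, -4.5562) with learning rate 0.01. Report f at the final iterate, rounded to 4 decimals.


Gradient descent on f(x,y) = 4*x^2 + 5*y^2.
Starting point: (-3.5183, -4.5562), alpha = 0.01
Step 1: grad_x = 2*4*-3.5183 = -28.1464, grad_y = 2*5*-4.5562 = -45.562
  x_1 = -3.5183 - 0.01*-28.1464 = -3.2368
  y_1 = -4.5562 - 0.01*-45.562 = -4.1006
Step 2: grad_x = 2*4*-3.2368 = -25.8947, grad_y = 2*5*-4.1006 = -41.0058
  x_2 = -3.2368 - 0.01*-25.8947 = -2.9779
  y_2 = -4.1006 - 0.01*-41.0058 = -3.6905
f(-2.9779, -3.6905) = 4*(-2.9779)^2 + 5*(-3.6905)^2 = 103.5711


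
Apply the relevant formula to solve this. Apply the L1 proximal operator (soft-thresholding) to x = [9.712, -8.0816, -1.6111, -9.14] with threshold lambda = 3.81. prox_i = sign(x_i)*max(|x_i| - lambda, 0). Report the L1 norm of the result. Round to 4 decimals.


Soft-thresholding with lambda = 3.81:
prox(9.712) = sign(9.712)*max(|9.712| - 3.81, 0) = 5.902
prox(-8.0816) = sign(-8.0816)*max(|-8.0816| - 3.81, 0) = -4.2716
prox(-1.6111) = sign(-1.6111)*max(|-1.6111| - 3.81, 0) = 0.0
prox(-9.14) = sign(-9.14)*max(|-9.14| - 3.81, 0) = -5.33
prox(x) = [5.902, -4.2716, 0.0, -5.33]
||prox(x)||_1 = 5.902 + 4.2716 + 0.0 + 5.33 = 15.5036


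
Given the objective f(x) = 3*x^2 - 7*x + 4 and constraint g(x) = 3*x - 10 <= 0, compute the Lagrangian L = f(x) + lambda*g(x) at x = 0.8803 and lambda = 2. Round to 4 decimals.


Step 1: Evaluate f(x).
f(0.8803) = 3*0.8803^2 - 7*0.8803 + 4 = 0.1627
Step 2: Evaluate g(x).
g(0.8803) = 3*0.8803 - 10 = -7.3591
Step 3: Compute Lagrangian.
L = 0.1627 + 2*-7.3591 = -14.5555


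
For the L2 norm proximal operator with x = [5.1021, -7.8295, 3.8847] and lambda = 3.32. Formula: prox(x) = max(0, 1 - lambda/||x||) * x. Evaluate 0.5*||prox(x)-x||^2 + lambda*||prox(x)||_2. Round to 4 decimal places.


Step 1: Compute ||x||.
||x|| = 10.1204
Step 2: Compute scaling factor.
scale = max(0, 1 - 3.32/10.1204) = 0.672
Step 3: prox(x) = [3.4284, -5.261, 2.6103]
||prox(x)|| = 6.8004
Step 4: Proximal objective.
0.5*||prox-x||^2 = 5.5112
lambda*||prox|| = 22.5773
Total = 28.0887


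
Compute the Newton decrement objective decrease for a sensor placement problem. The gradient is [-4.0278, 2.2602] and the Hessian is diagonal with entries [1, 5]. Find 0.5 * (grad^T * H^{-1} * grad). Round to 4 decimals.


Step 1: H is diagonal, so H^(-1) * g = [-4.0278, 0.452].
Step 2: g^T H^(-1) g = sum_i g_i^2 / H_ii
  = (-4.0278)^2/1 + (2.2602)^2/5
  = 16.2232 + 1.0217 = 17.2449
Step 3: Objective decrease = 0.5 * g^T H^(-1) g = 8.6224


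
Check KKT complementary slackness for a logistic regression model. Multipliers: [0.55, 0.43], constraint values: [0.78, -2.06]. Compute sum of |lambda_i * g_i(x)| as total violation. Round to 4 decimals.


KKT complementary slackness check:
lambda_1 * g_1 = 0.55 * 0.78 = 0.429
lambda_2 * g_2 = 0.43 * -2.06 = -0.8858
Total violation = 0.429 + 0.8858 = 1.3148


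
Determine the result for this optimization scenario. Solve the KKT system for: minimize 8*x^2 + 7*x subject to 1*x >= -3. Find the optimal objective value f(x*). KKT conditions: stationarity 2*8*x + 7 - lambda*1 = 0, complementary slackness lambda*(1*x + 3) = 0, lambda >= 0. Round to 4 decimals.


Step 1: Try lambda = 0 (constraint inactive).
Stationarity: 2*8*x + 7 = 0
x* = -7/(2*8) = -0.4375
Check constraint: 1*-0.4375 = -0.4375 >= -3 -- satisfied.
Step 2: Compute optimal value.
f(x*) = 8*(-0.4375)^2 + 7*(-0.4375) = -1.5313


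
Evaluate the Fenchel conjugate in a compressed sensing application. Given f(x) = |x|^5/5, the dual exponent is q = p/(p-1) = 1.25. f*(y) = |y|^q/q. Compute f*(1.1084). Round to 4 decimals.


The conjugate exponent q satisfies 1/p + 1/q = 1.
p = 5, so q = 5/(5 - 1) = 1.25
|y|^q = 1.1084^1.25 = 1.1373
f*(1.1084) = 1.1373 / 1.25 = 0.9098


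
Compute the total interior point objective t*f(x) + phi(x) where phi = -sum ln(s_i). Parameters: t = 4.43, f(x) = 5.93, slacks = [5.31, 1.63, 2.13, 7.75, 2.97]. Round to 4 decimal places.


Step 1: Compute log-barrier.
ln values: [1.6696, 0.4886, 0.7561, 2.0477, 1.0886]
phi = -(1.6696 + 0.4886 + 0.7561 + 2.0477 + 1.0886) = -6.0505
Step 2: Compute augmented objective.
t*f(x) = 4.43*5.93 = 26.2699
Total = 26.2699 - 6.0505 = 20.2194


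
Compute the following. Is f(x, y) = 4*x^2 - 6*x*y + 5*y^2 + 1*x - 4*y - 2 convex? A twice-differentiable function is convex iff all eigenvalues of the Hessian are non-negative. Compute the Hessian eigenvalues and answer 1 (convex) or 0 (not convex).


The Hessian of f(x,y) = 4*x^2 - 6*x*y + 5*y^2 + 1*x - 4*y - 2 is:
H = [[8, -6], [-6, 10]]
Trace = 8 + 10 = 18
Determinant = 8*10 - (-6)^2 = 44
Discriminant = (18)^2 - 4*44 = 148.0
Eigenvalues: lambda_1 = 2.9172, lambda_2 = 15.0828
The function is convex.

1


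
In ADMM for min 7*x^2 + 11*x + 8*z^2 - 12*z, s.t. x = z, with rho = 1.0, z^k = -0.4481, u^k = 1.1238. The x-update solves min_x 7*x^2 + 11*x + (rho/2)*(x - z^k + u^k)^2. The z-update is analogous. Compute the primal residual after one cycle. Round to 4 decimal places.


ADMM iteration with rho = 1.0, z^k = -0.4481, u^k = 1.1238
Step 1: x-update.
Minimize 7*x^2 + 11*x + (1.0/2)*(x + 0.4481 + 1.1238)^2
FOC: (2*7 + 1.0)*x = -11 + 1.0*(-0.4481 - 1.1238)
x^{k+1} = -0.8381
Step 2: z-update.
Minimize 8*z^2 - 12*z + (1.0/2)*(-0.8381 - z + 1.1238)^2
FOC: (2*8 + 1.0)*z = 12 + 1.0*(-0.8381 + 1.1238)
z^{k+1} = 0.7227
Step 3: u-update.
u^{k+1} = 1.1238 - 0.8381 - 0.7227 = -0.437
Step 4: Primal residual = |-0.8381 - 0.7227| = 1.5608


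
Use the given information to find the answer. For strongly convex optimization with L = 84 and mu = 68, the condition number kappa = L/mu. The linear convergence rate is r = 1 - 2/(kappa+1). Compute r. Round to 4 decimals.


Step 1: Compute the condition number.
kappa = L/mu = 84/68 = 1.2353
Step 2: Compute the convergence rate.
r = 1 - 2/(kappa + 1) = 1 - 2*mu/(L + mu) = (L - mu)/(L + mu) = 16/152 = 0.1053


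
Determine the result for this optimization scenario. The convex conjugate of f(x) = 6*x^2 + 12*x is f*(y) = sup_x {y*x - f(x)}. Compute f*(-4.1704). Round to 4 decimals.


f*(y) = sup_x {y*x - a*x^2 - b*x} = sup_x {(y-b)*x - a*x^2}
FOC: (y - b) - 2a*x = 0 => x* = (y - b)/(2a)
x* = (-4.1704 - 12)/(2*6) = -1.3475
f*(-4.1704) = (y-b)^2/(4a) = (-4.1704 - 12)^2/(4*6)
= 261.4818/24 = 10.8951


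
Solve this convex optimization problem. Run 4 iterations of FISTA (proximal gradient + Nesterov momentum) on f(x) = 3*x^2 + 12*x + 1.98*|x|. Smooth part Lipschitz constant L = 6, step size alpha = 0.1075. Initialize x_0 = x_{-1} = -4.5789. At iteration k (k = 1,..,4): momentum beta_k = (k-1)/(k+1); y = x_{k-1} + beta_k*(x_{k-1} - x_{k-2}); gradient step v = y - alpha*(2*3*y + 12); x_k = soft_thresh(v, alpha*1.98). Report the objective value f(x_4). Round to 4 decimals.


FISTA on f(x) = 3*x^2 + 12*x + 1.98*|x|
L = 6, alpha = 0.1075
Iteration 1: beta = 0.0, y = -4.5789 + 0.0*(-4.5789 + 4.5789) = -4.5789
  grad(y) = -15.4734, v = y - alpha*grad = -2.9155
  prox(v) = soft_thresh(-2.9155, 0.2129) = -2.7027
Iteration 2: beta = 0.3333, y = -2.7027 + 0.3333*(-2.7027 + 4.5789) = -2.0772
  grad(y) = -0.4635, v = y - alpha*grad = -2.0274
  prox(v) = soft_thresh(-2.0274, 0.2129) = -1.8146
Iteration 3: beta = 0.5, y = -1.8146 + 0.5*(-1.8146 + 2.7027) = -1.3705
  grad(y) = 3.7768, v = y - alpha*grad = -1.7765
  prox(v) = soft_thresh(-1.7765, 0.2129) = -1.5637
Iteration 4: beta = 0.6, y = -1.5637 + 0.6*(-1.5637 + 1.8146) = -1.4132
  grad(y) = 3.5211, v = y - alpha*grad = -1.7917
  prox(v) = soft_thresh(-1.7917, 0.2129) = -1.5788
f(x_4) = 3*(-1.5788)^2 + 12*(-1.5788) + 1.98*|-1.5788| = -8.3418


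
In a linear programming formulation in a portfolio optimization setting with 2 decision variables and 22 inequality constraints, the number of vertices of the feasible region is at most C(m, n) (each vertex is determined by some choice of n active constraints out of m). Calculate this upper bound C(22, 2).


Each vertex corresponds to some choice of n active constraints out of m, so the number of vertices is at most C(m, n) = m! / (n!(m-n)!).
m = 22, n = 2
Numerator: 22 * 21
Denominator: 2! = 2
C(22, 2) = 231


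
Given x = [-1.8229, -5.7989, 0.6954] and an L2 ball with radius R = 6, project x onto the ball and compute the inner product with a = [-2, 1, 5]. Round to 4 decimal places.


Step 1: Compute ||x|| (intermediates to 6 decimals).
||x|| = sqrt((-1.8229)^2 + (-5.7989)^2 + 0.6954^2) = 6.118316
Step 2: Project.
Since ||x|| > R, scale = R/||x|| = 6/6.118316 = 0.980662, proj(x) = scale * x
proj(x) = [-1.787649, -5.686761, 0.681952]
Step 3: Dot product.
a^T * proj(x) = -2*(-1.787649) + 1*(-5.686761) + 5*0.681952 = 1.2983


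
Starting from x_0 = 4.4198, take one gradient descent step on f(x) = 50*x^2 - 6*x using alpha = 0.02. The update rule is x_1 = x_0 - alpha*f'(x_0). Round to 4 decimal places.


We compute the gradient at x_0 and apply the update.
f'(x) = 100*x - 6
f'(4.4198) = 100*4.4198 - 6 = 435.98
x_1 = 4.4198 - 0.02*435.98 = -4.2998


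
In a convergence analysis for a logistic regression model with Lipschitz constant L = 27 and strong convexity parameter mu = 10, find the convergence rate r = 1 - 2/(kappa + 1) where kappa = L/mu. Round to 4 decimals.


Step 1: Compute the condition number.
kappa = L/mu = 27/10 = 2.7
Step 2: Compute the convergence rate.
r = 1 - 2/(kappa + 1) = 1 - 2*mu/(L + mu) = (L - mu)/(L + mu) = 17/37 = 0.4595


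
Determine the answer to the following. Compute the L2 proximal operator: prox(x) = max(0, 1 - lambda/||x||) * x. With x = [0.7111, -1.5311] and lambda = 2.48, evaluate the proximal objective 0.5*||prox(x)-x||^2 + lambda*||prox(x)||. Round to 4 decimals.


Step 1: Compute ||x||.
||x|| = 1.6882
Step 2: Compute scaling factor.
scale = max(0, 1 - 2.48/1.6882) = 0.0
Step 3: prox(x) = [0.0, -0.0]
||prox(x)|| = 0.0
Step 4: Proximal objective.
0.5*||prox-x||^2 = 1.425
lambda*||prox|| = 0.0
Total = 1.425
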